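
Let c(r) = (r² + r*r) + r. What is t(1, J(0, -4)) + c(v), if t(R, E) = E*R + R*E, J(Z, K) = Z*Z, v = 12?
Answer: 300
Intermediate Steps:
J(Z, K) = Z²
t(R, E) = 2*E*R (t(R, E) = E*R + E*R = 2*E*R)
c(r) = r + 2*r² (c(r) = (r² + r²) + r = 2*r² + r = r + 2*r²)
t(1, J(0, -4)) + c(v) = 2*0²*1 + 12*(1 + 2*12) = 2*0*1 + 12*(1 + 24) = 0 + 12*25 = 0 + 300 = 300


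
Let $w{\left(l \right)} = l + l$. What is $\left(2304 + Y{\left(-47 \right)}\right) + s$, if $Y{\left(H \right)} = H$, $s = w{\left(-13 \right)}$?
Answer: $2231$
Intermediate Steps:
$w{\left(l \right)} = 2 l$
$s = -26$ ($s = 2 \left(-13\right) = -26$)
$\left(2304 + Y{\left(-47 \right)}\right) + s = \left(2304 - 47\right) - 26 = 2257 - 26 = 2231$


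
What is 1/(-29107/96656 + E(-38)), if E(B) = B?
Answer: -96656/3702035 ≈ -0.026109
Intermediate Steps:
1/(-29107/96656 + E(-38)) = 1/(-29107/96656 - 38) = 1/(-3702035/96656) = -96656/3702035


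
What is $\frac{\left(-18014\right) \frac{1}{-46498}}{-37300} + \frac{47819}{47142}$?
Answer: $\frac{20733812009153}{20440481276700} \approx 1.0144$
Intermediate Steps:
$\frac{\left(-18014\right) \frac{1}{-46498}}{-37300} + \frac{47819}{47142} = \left(-18014\right) \left(- \frac{1}{46498}\right) \left(- \frac{1}{37300}\right) + 47819 \cdot \frac{1}{47142} = \frac{9007}{23249} \left(- \frac{1}{37300}\right) + \frac{47819}{47142} = - \frac{9007}{867187700} + \frac{47819}{47142} = \frac{20733812009153}{20440481276700}$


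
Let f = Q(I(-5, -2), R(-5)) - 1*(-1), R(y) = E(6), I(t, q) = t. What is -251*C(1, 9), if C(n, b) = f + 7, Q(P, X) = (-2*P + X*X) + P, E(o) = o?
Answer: -12299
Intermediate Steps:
R(y) = 6
Q(P, X) = X² - P (Q(P, X) = (-2*P + X²) + P = (X² - 2*P) + P = X² - P)
f = 42 (f = (6² - 1*(-5)) - 1*(-1) = (36 + 5) + 1 = 41 + 1 = 42)
C(n, b) = 49 (C(n, b) = 42 + 7 = 49)
-251*C(1, 9) = -251*49 = -12299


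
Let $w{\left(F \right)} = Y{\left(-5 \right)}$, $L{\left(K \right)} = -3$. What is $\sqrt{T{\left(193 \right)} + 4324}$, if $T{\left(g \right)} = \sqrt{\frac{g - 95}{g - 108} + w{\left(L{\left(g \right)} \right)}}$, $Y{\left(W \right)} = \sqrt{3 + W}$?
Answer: $\frac{\sqrt{31240900 + 85 \sqrt{85} \sqrt{98 + 85 i \sqrt{2}}}}{85} \approx 65.766 + 0.0044059 i$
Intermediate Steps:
$w{\left(F \right)} = i \sqrt{2}$ ($w{\left(F \right)} = \sqrt{3 - 5} = \sqrt{-2} = i \sqrt{2}$)
$T{\left(g \right)} = \sqrt{i \sqrt{2} + \frac{-95 + g}{-108 + g}}$ ($T{\left(g \right)} = \sqrt{\frac{g - 95}{g - 108} + i \sqrt{2}} = \sqrt{\frac{-95 + g}{-108 + g} + i \sqrt{2}} = \sqrt{i \sqrt{2} + \frac{-95 + g}{-108 + g}}$)
$\sqrt{T{\left(193 \right)} + 4324} = \sqrt{\sqrt{\frac{-95 + 193 + i \sqrt{2} \left(-108 + 193\right)}{-108 + 193}} + 4324} = \sqrt{\sqrt{\frac{-95 + 193 + i \sqrt{2} \cdot 85}{85}} + 4324} = \sqrt{\sqrt{\frac{-95 + 193 + 85 i \sqrt{2}}{85}} + 4324} = \sqrt{\sqrt{\frac{98 + 85 i \sqrt{2}}{85}} + 4324} = \sqrt{\sqrt{\frac{98}{85} + i \sqrt{2}} + 4324} = \sqrt{4324 + \sqrt{\frac{98}{85} + i \sqrt{2}}}$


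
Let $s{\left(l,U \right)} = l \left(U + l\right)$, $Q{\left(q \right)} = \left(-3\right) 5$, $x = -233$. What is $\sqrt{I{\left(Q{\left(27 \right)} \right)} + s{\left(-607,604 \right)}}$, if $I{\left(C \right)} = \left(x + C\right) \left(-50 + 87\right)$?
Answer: $i \sqrt{7355} \approx 85.761 i$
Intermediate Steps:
$Q{\left(q \right)} = -15$
$I{\left(C \right)} = -8621 + 37 C$ ($I{\left(C \right)} = \left(-233 + C\right) \left(-50 + 87\right) = \left(-233 + C\right) 37 = -8621 + 37 C$)
$\sqrt{I{\left(Q{\left(27 \right)} \right)} + s{\left(-607,604 \right)}} = \sqrt{\left(-8621 + 37 \left(-15\right)\right) - 607 \left(604 - 607\right)} = \sqrt{\left(-8621 - 555\right) - -1821} = \sqrt{-9176 + 1821} = \sqrt{-7355} = i \sqrt{7355}$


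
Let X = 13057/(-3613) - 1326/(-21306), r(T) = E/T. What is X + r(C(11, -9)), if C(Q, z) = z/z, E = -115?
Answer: -1520989679/12829763 ≈ -118.55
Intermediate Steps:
C(Q, z) = 1
r(T) = -115/T
X = -45566934/12829763 (X = 13057*(-1/3613) - 1326*(-1/21306) = -13057/3613 + 221/3551 = -45566934/12829763 ≈ -3.5517)
X + r(C(11, -9)) = -45566934/12829763 - 115/1 = -45566934/12829763 - 115*1 = -45566934/12829763 - 115 = -1520989679/12829763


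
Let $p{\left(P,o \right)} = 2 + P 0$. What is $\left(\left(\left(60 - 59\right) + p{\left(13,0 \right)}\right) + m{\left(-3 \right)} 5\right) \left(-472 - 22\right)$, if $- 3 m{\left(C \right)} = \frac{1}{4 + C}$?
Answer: $- \frac{1976}{3} \approx -658.67$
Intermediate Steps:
$p{\left(P,o \right)} = 2$ ($p{\left(P,o \right)} = 2 + 0 = 2$)
$m{\left(C \right)} = - \frac{1}{3 \left(4 + C\right)}$
$\left(\left(\left(60 - 59\right) + p{\left(13,0 \right)}\right) + m{\left(-3 \right)} 5\right) \left(-472 - 22\right) = \left(\left(\left(60 - 59\right) + 2\right) + - \frac{1}{12 + 3 \left(-3\right)} 5\right) \left(-472 - 22\right) = \left(\left(1 + 2\right) + - \frac{1}{12 - 9} \cdot 5\right) \left(-494\right) = \left(3 + - \frac{1}{3} \cdot 5\right) \left(-494\right) = \left(3 + \left(-1\right) \frac{1}{3} \cdot 5\right) \left(-494\right) = \left(3 - \frac{5}{3}\right) \left(-494\right) = \frac{4}{3} \left(-494\right) = - \frac{1976}{3}$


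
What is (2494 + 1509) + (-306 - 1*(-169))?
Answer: 3866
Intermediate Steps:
(2494 + 1509) + (-306 - 1*(-169)) = 4003 + (-306 + 169) = 4003 - 137 = 3866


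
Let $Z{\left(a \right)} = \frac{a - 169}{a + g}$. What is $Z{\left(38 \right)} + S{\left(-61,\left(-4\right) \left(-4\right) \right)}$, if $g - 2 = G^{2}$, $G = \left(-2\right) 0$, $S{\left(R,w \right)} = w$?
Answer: $\frac{509}{40} \approx 12.725$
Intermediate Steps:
$G = 0$
$g = 2$ ($g = 2 + 0^{2} = 2 + 0 = 2$)
$Z{\left(a \right)} = \frac{-169 + a}{2 + a}$ ($Z{\left(a \right)} = \frac{a - 169}{a + 2} = \frac{-169 + a}{2 + a}$)
$Z{\left(38 \right)} + S{\left(-61,\left(-4\right) \left(-4\right) \right)} = \frac{-169 + 38}{2 + 38} - -16 = \frac{1}{40} \left(-131\right) + 16 = - \frac{131}{40} + 16 = \frac{509}{40}$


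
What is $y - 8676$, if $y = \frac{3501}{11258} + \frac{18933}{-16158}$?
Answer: $- \frac{131531638585}{15158897} \approx -8676.9$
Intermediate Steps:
$y = - \frac{13048213}{15158897}$ ($y = 3501 \cdot \frac{1}{11258} + 18933 \left(- \frac{1}{16158}\right) = \frac{3501}{11258} - \frac{6311}{5386} = - \frac{13048213}{15158897} \approx -0.86076$)
$y - 8676 = - \frac{13048213}{15158897} - 8676 = - \frac{131531638585}{15158897}$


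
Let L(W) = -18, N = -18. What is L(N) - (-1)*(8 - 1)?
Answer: -11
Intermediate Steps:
L(N) - (-1)*(8 - 1) = -18 - (-1)*(8 - 1) = -18 - (-1)*7 = -18 - 1*(-7) = -18 + 7 = -11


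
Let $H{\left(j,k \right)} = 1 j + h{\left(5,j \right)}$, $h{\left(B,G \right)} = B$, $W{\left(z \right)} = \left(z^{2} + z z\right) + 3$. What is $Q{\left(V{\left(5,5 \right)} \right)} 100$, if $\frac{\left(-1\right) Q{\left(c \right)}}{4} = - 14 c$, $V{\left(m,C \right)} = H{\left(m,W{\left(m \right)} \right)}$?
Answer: $56000$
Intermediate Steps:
$W{\left(z \right)} = 3 + 2 z^{2}$ ($W{\left(z \right)} = \left(z^{2} + z^{2}\right) + 3 = 2 z^{2} + 3 = 3 + 2 z^{2}$)
$H{\left(j,k \right)} = 5 + j$ ($H{\left(j,k \right)} = 1 j + 5 = j + 5 = 5 + j$)
$V{\left(m,C \right)} = 5 + m$
$Q{\left(c \right)} = 56 c$ ($Q{\left(c \right)} = - 4 \left(- 14 c\right) = 56 c$)
$Q{\left(V{\left(5,5 \right)} \right)} 100 = 56 \left(5 + 5\right) 100 = 56 \cdot 10 \cdot 100 = 560 \cdot 100 = 56000$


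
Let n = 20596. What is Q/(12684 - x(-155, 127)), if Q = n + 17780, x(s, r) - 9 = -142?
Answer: 38376/12817 ≈ 2.9941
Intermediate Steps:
x(s, r) = -133 (x(s, r) = 9 - 142 = -133)
Q = 38376 (Q = 20596 + 17780 = 38376)
Q/(12684 - x(-155, 127)) = 38376/(12684 - 1*(-133)) = 38376/(12684 + 133) = 38376/12817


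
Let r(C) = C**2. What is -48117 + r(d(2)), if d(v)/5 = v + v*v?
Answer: -47217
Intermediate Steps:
d(v) = 5*v + 5*v**2 (d(v) = 5*(v + v*v) = 5*(v + v**2) = 5*v + 5*v**2)
-48117 + r(d(2)) = -48117 + (5*2*(1 + 2))**2 = -48117 + (5*2*3)**2 = -48117 + 30**2 = -48117 + 900 = -47217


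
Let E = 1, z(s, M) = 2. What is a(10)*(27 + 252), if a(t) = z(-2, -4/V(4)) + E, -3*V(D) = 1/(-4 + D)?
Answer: 837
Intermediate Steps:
V(D) = -1/(3*(-4 + D))
a(t) = 3 (a(t) = 2 + 1 = 3)
a(10)*(27 + 252) = 3*(27 + 252) = 3*279 = 837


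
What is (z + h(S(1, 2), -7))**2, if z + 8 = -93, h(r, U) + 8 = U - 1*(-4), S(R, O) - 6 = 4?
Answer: 12544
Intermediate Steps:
S(R, O) = 10 (S(R, O) = 6 + 4 = 10)
h(r, U) = -4 + U (h(r, U) = -8 + (U - 1*(-4)) = -8 + (U + 4) = -8 + (4 + U) = -4 + U)
z = -101 (z = -8 - 93 = -101)
(z + h(S(1, 2), -7))**2 = (-101 + (-4 - 7))**2 = (-101 - 11)**2 = (-112)**2 = 12544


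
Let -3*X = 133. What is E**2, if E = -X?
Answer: 17689/9 ≈ 1965.4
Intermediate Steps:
X = -133/3 (X = -1/3*133 = -133/3 ≈ -44.333)
E = 133/3 (E = -1*(-133/3) = 133/3 ≈ 44.333)
E**2 = (133/3)**2 = 17689/9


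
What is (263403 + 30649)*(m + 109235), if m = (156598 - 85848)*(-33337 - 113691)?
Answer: -3058764709241780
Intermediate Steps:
m = -10402231000 (m = 70750*(-147028) = -10402231000)
(263403 + 30649)*(m + 109235) = (263403 + 30649)*(-10402231000 + 109235) = 294052*(-10402121765) = -3058764709241780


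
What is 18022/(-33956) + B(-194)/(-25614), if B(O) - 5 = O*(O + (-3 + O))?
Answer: -379685464/108718623 ≈ -3.4924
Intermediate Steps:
B(O) = 5 + O*(-3 + 2*O) (B(O) = 5 + O*(O + (-3 + O)) = 5 + O*(-3 + 2*O))
18022/(-33956) + B(-194)/(-25614) = 18022/(-33956) + (5 - 3*(-194) + 2*(-194)**2)/(-25614) = 18022*(-1/33956) + (5 + 582 + 2*37636)*(-1/25614) = -9011/16978 + (5 + 582 + 75272)*(-1/25614) = -9011/16978 + 75859*(-1/25614) = -9011/16978 - 75859/25614 = -379685464/108718623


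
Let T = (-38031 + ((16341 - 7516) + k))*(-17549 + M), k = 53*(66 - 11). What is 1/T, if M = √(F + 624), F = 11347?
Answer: 17549/8096456210130 + √11971/8096456210130 ≈ 2.1810e-9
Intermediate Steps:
k = 2915 (k = 53*55 = 2915)
M = √11971 (M = √(11347 + 624) = √11971 ≈ 109.41)
T = 461380759 - 26291*√11971 (T = (-38031 + ((16341 - 7516) + 2915))*(-17549 + √11971) = (-38031 + (8825 + 2915))*(-17549 + √11971) = (-38031 + 11740)*(-17549 + √11971) = -26291*(-17549 + √11971) = 461380759 - 26291*√11971 ≈ 4.5850e+8)
1/T = 1/(461380759 - 26291*√11971)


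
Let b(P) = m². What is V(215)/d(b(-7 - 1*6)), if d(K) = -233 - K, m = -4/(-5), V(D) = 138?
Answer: -1150/1947 ≈ -0.59065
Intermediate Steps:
m = ⅘ (m = -4*(-⅕) = ⅘ ≈ 0.80000)
b(P) = 16/25 (b(P) = (⅘)² = 16/25)
V(215)/d(b(-7 - 1*6)) = 138/(-233 - 1*16/25) = 138/(-233 - 16/25) = 138/(-5841/25) = 138*(-25/5841) = -1150/1947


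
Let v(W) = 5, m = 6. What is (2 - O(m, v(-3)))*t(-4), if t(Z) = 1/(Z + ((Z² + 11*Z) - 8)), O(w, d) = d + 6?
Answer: 9/40 ≈ 0.22500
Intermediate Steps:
O(w, d) = 6 + d
t(Z) = 1/(-8 + Z² + 12*Z) (t(Z) = 1/(Z + (-8 + Z² + 11*Z)) = 1/(-8 + Z² + 12*Z))
(2 - O(m, v(-3)))*t(-4) = (2 - (6 + 5))/(-8 + (-4)² + 12*(-4)) = (2 - 1*11)/(-8 + 16 - 48) = (2 - 11)/(-40) = -9*(-1/40) = 9/40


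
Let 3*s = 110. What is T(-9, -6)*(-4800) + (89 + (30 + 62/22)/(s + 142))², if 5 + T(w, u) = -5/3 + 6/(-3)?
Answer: 1722627179529/34762816 ≈ 49554.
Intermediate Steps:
s = 110/3 (s = (⅓)*110 = 110/3 ≈ 36.667)
T(w, u) = -26/3 (T(w, u) = -5 + (-5/3 + 6/(-3)) = -5 + (-5*⅓ + 6*(-⅓)) = -5 + (-5/3 - 2) = -5 - 11/3 = -26/3)
T(-9, -6)*(-4800) + (89 + (30 + 62/22)/(s + 142))² = -26/3*(-4800) + (89 + (30 + 62/22)/(110/3 + 142))² = 41600 + (89 + (30 + 62*(1/22))/(536/3))² = 41600 + (89 + (30 + 31/11)*(3/536))² = 41600 + (89 + (361/11)*(3/536))² = 41600 + (89 + 1083/5896)² = 41600 + (525827/5896)² = 41600 + 276494033929/34762816 = 1722627179529/34762816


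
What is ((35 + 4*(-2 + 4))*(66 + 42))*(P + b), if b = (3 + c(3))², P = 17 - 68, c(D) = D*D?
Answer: 431892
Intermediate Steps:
c(D) = D²
P = -51
b = 144 (b = (3 + 3²)² = (3 + 9)² = 12² = 144)
((35 + 4*(-2 + 4))*(66 + 42))*(P + b) = ((35 + 4*(-2 + 4))*(66 + 42))*(-51 + 144) = ((35 + 4*2)*108)*93 = ((35 + 8)*108)*93 = (43*108)*93 = 4644*93 = 431892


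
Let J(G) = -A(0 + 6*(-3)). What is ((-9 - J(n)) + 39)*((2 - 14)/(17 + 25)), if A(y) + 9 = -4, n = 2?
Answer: -34/7 ≈ -4.8571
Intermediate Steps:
A(y) = -13 (A(y) = -9 - 4 = -13)
J(G) = 13 (J(G) = -1*(-13) = 13)
((-9 - J(n)) + 39)*((2 - 14)/(17 + 25)) = ((-9 - 1*13) + 39)*((2 - 14)/(17 + 25)) = ((-9 - 13) + 39)*(-12/42) = (-22 + 39)*(-12*1/42) = 17*(-2/7) = -34/7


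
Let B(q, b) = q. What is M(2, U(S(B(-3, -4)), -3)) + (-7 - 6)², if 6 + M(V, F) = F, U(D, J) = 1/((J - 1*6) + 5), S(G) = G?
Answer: 651/4 ≈ 162.75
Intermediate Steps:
U(D, J) = 1/(-1 + J) (U(D, J) = 1/((J - 6) + 5) = 1/((-6 + J) + 5) = 1/(-1 + J))
M(V, F) = -6 + F
M(2, U(S(B(-3, -4)), -3)) + (-7 - 6)² = (-6 + 1/(-1 - 3)) + (-7 - 6)² = (-6 + 1/(-4)) + (-13)² = (-6 - ¼) + 169 = -25/4 + 169 = 651/4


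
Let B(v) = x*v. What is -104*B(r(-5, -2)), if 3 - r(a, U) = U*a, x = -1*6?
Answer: -4368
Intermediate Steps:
x = -6
r(a, U) = 3 - U*a
B(v) = -6*v
-104*B(r(-5, -2)) = -(-624)*(3 - 1*(-2)*(-5)) = -(-624)*(3 - 10) = -(-624)*(-7) = -104*42 = -4368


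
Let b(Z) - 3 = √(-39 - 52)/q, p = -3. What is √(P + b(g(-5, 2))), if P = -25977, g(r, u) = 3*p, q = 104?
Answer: √(-70233696 + 26*I*√91)/52 ≈ 0.00028457 + 161.16*I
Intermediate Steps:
g(r, u) = -9 (g(r, u) = 3*(-3) = -9)
b(Z) = 3 + I*√91/104 (b(Z) = 3 + √(-39 - 52)/104 = 3 + √(-91)*(1/104) = 3 + (I*√91)*(1/104) = 3 + I*√91/104)
√(P + b(g(-5, 2))) = √(-25977 + (3 + I*√91/104)) = √(-25974 + I*√91/104)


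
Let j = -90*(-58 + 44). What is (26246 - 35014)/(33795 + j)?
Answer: -8768/35055 ≈ -0.25012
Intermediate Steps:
j = 1260 (j = -90*(-14) = 1260)
(26246 - 35014)/(33795 + j) = (26246 - 35014)/(33795 + 1260) = -8768/35055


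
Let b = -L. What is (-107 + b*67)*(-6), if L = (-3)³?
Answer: -10212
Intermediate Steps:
L = -27
b = 27 (b = -1*(-27) = 27)
(-107 + b*67)*(-6) = (-107 + 27*67)*(-6) = (-107 + 1809)*(-6) = 1702*(-6) = -10212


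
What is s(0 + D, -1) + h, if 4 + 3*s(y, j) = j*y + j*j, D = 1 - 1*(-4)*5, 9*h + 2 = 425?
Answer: 39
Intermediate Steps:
h = 47 (h = -2/9 + (⅑)*425 = -2/9 + 425/9 = 47)
D = 21 (D = 1 + 4*5 = 1 + 20 = 21)
s(y, j) = -4/3 + j²/3 + j*y/3 (s(y, j) = -4/3 + (j*y + j*j)/3 = -4/3 + (j*y + j²)/3 = -4/3 + (j² + j*y)/3 = -4/3 + (j²/3 + j*y/3) = -4/3 + j²/3 + j*y/3)
s(0 + D, -1) + h = (-4/3 + (⅓)*(-1)² + (⅓)*(-1)*(0 + 21)) + 47 = (-4/3 + (⅓)*1 + (⅓)*(-1)*21) + 47 = (-4/3 + ⅓ - 7) + 47 = -8 + 47 = 39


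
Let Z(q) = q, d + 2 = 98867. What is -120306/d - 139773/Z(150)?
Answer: -307482301/329550 ≈ -933.04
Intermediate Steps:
d = 98865 (d = -2 + 98867 = 98865)
-120306/d - 139773/Z(150) = -120306/98865 - 139773/150 = -120306*1/98865 - 139773*1/150 = -40102/32955 - 46591/50 = -307482301/329550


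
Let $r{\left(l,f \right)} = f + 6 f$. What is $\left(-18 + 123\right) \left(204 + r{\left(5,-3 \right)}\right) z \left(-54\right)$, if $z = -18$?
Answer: $18676980$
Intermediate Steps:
$r{\left(l,f \right)} = 7 f$
$\left(-18 + 123\right) \left(204 + r{\left(5,-3 \right)}\right) z \left(-54\right) = \left(-18 + 123\right) \left(204 + 7 \left(-3\right)\right) \left(\left(-18\right) \left(-54\right)\right) = 105 \left(204 - 21\right) 972 = 105 \cdot 183 \cdot 972 = 19215 \cdot 972 = 18676980$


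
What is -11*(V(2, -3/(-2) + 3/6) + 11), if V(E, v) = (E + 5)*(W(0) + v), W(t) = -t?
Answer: -275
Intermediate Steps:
V(E, v) = v*(5 + E) (V(E, v) = (E + 5)*(-1*0 + v) = (5 + E)*(0 + v) = (5 + E)*v = v*(5 + E))
-11*(V(2, -3/(-2) + 3/6) + 11) = -11*((-3/(-2) + 3/6)*(5 + 2) + 11) = -11*((-3*(-½) + 3*(⅙))*7 + 11) = -11*((3/2 + ½)*7 + 11) = -11*(2*7 + 11) = -11*(14 + 11) = -11*25 = -275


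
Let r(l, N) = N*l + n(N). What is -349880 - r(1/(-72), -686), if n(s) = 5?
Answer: -12596203/36 ≈ -3.4989e+5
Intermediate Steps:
r(l, N) = 5 + N*l (r(l, N) = N*l + 5 = 5 + N*l)
-349880 - r(1/(-72), -686) = -349880 - (5 - 686/(-72)) = -349880 - (5 - 686*(-1/72)) = -349880 - (5 + 343/36) = -349880 - 1*523/36 = -349880 - 523/36 = -12596203/36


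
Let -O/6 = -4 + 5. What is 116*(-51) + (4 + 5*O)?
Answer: -5942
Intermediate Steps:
O = -6 (O = -6*(-4 + 5) = -6*1 = -6)
116*(-51) + (4 + 5*O) = 116*(-51) + (4 + 5*(-6)) = -5916 + (4 - 30) = -5916 - 26 = -5942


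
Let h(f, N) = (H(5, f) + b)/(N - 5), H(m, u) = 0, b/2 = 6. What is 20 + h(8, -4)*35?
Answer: -80/3 ≈ -26.667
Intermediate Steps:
b = 12 (b = 2*6 = 12)
h(f, N) = 12/(-5 + N) (h(f, N) = (0 + 12)/(N - 5) = 12/(-5 + N))
20 + h(8, -4)*35 = 20 + (12/(-5 - 4))*35 = 20 + (12/(-9))*35 = 20 + (12*(-⅑))*35 = 20 - 4/3*35 = 20 - 140/3 = -80/3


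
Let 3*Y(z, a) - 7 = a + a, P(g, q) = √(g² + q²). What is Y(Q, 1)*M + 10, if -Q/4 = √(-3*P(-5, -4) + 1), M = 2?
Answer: 16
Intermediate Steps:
Q = -4*√(1 - 3*√41) (Q = -4*√(-3*√((-5)² + (-4)²) + 1) = -4*√(-3*√(25 + 16) + 1) = -4*√(-3*√41 + 1) = -4*√(1 - 3*√41) ≈ -17.069*I)
Y(z, a) = 7/3 + 2*a/3 (Y(z, a) = 7/3 + (a + a)/3 = 7/3 + (2*a)/3 = 7/3 + 2*a/3)
Y(Q, 1)*M + 10 = (7/3 + (⅔)*1)*2 + 10 = (7/3 + ⅔)*2 + 10 = 3*2 + 10 = 6 + 10 = 16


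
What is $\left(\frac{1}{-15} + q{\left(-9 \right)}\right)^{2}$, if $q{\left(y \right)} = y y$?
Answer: $\frac{1473796}{225} \approx 6550.2$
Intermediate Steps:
$q{\left(y \right)} = y^{2}$
$\left(\frac{1}{-15} + q{\left(-9 \right)}\right)^{2} = \left(\frac{1}{-15} + \left(-9\right)^{2}\right)^{2} = \left(- \frac{1}{15} + 81\right)^{2} = \left(\frac{1214}{15}\right)^{2} = \frac{1473796}{225}$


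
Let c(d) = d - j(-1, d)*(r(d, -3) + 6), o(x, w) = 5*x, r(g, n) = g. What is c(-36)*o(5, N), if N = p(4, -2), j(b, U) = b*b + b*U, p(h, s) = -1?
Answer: 26850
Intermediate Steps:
j(b, U) = b² + U*b
N = -1
c(d) = d - (1 - d)*(6 + d) (c(d) = d - (-(d - 1))*(d + 6) = d - (-(-1 + d))*(6 + d) = d - (1 - d)*(6 + d))
c(-36)*o(5, N) = (-6 + (-36)² + 6*(-36))*(5*5) = (-6 + 1296 - 216)*25 = 1074*25 = 26850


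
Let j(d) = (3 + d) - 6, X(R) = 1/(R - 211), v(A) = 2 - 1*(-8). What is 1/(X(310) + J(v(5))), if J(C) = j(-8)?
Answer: -99/1088 ≈ -0.090993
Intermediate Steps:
v(A) = 10 (v(A) = 2 + 8 = 10)
X(R) = 1/(-211 + R)
j(d) = -3 + d
J(C) = -11 (J(C) = -3 - 8 = -11)
1/(X(310) + J(v(5))) = 1/(1/(-211 + 310) - 11) = 1/(1/99 - 11) = 1/(-1088/99) = -99/1088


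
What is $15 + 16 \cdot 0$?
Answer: $15$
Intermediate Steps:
$15 + 16 \cdot 0 = 15 + 0 = 15$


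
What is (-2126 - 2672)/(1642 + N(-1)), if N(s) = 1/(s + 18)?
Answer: -81566/27915 ≈ -2.9219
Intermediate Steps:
N(s) = 1/(18 + s)
(-2126 - 2672)/(1642 + N(-1)) = (-2126 - 2672)/(1642 + 1/(18 - 1)) = -4798/(1642 + 1/17) = -4798/27915/17 = -4798*17/27915 = -81566/27915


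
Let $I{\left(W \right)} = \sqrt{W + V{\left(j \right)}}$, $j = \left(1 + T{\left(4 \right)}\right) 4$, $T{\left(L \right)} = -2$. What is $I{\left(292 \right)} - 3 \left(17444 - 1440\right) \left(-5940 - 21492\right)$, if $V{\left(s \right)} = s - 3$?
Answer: $1317065184 + \sqrt{285} \approx 1.3171 \cdot 10^{9}$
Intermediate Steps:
$j = -4$ ($j = \left(1 - 2\right) 4 = \left(-1\right) 4 = -4$)
$V{\left(s \right)} = -3 + s$ ($V{\left(s \right)} = s - 3 = -3 + s$)
$I{\left(W \right)} = \sqrt{-7 + W}$ ($I{\left(W \right)} = \sqrt{W - 7} = \sqrt{-7 + W}$)
$I{\left(292 \right)} - 3 \left(17444 - 1440\right) \left(-5940 - 21492\right) = \sqrt{-7 + 292} - 3 \left(17444 - 1440\right) \left(-5940 - 21492\right) = \sqrt{285} - 3 \cdot 16004 \left(-27432\right) = \sqrt{285} - -1317065184 = \sqrt{285} + 1317065184 = 1317065184 + \sqrt{285}$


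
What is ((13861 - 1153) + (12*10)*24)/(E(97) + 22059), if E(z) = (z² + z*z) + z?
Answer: 2598/6829 ≈ 0.38044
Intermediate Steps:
E(z) = z + 2*z² (E(z) = (z² + z²) + z = 2*z² + z = z + 2*z²)
((13861 - 1153) + (12*10)*24)/(E(97) + 22059) = ((13861 - 1153) + (12*10)*24)/(97*(1 + 2*97) + 22059) = (12708 + 120*24)/(97*(1 + 194) + 22059) = (12708 + 2880)/(97*195 + 22059) = 15588/(18915 + 22059) = 15588/40974 = 15588*(1/40974) = 2598/6829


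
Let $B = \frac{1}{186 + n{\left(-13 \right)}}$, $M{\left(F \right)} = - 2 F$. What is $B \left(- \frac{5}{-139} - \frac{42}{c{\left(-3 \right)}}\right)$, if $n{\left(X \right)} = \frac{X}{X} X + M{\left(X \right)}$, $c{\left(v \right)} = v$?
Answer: $\frac{1951}{27661} \approx 0.070533$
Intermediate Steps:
$n{\left(X \right)} = - X$ ($n{\left(X \right)} = \frac{X}{X} X - 2 X = 1 X - 2 X = X - 2 X = - X$)
$B = \frac{1}{199}$ ($B = \frac{1}{186 - -13} = \frac{1}{186 + 13} = \frac{1}{199} \approx 0.0050251$)
$B \left(- \frac{5}{-139} - \frac{42}{c{\left(-3 \right)}}\right) = \frac{- \frac{5}{-139} - \frac{42}{-3}}{199} = \frac{\left(-5\right) \left(- \frac{1}{139}\right) - -14}{199} = \frac{\frac{5}{139} + 14}{199} = \frac{1}{199} \cdot \frac{1951}{139} = \frac{1951}{27661}$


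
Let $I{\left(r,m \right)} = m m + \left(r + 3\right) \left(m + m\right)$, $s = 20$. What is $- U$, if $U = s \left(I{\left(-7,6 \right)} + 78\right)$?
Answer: $-1320$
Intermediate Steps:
$I{\left(r,m \right)} = m^{2} + 2 m \left(3 + r\right)$ ($I{\left(r,m \right)} = m^{2} + \left(3 + r\right) 2 m = m^{2} + 2 m \left(3 + r\right)$)
$U = 1320$ ($U = 20 \left(6 \left(6 + 6 + 2 \left(-7\right)\right) + 78\right) = 20 \left(6 \left(6 + 6 - 14\right) + 78\right) = 20 \left(6 \left(-2\right) + 78\right) = 20 \left(-12 + 78\right) = 20 \cdot 66 = 1320$)
$- U = \left(-1\right) 1320 = -1320$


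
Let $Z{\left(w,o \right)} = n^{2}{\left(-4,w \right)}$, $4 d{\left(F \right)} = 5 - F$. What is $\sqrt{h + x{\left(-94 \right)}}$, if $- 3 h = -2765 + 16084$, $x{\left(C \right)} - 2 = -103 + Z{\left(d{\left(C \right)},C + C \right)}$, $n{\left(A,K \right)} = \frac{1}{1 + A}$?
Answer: $\frac{i \sqrt{40865}}{3} \approx 67.384 i$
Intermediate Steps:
$d{\left(F \right)} = \frac{5}{4} - \frac{F}{4}$ ($d{\left(F \right)} = \frac{5 - F}{4} = \frac{5}{4} - \frac{F}{4}$)
$Z{\left(w,o \right)} = \frac{1}{9}$ ($Z{\left(w,o \right)} = \left(\frac{1}{1 - 4}\right)^{2} = \left(\frac{1}{-3}\right)^{2} = \left(- \frac{1}{3}\right)^{2} = \frac{1}{9}$)
$x{\left(C \right)} = - \frac{908}{9}$ ($x{\left(C \right)} = 2 + \left(-103 + \frac{1}{9}\right) = 2 - \frac{926}{9} = - \frac{908}{9}$)
$h = - \frac{13319}{3}$ ($h = - \frac{-2765 + 16084}{3} = \left(- \frac{1}{3}\right) 13319 = - \frac{13319}{3} \approx -4439.7$)
$\sqrt{h + x{\left(-94 \right)}} = \sqrt{- \frac{13319}{3} - \frac{908}{9}} = \sqrt{- \frac{40865}{9}} = \frac{i \sqrt{40865}}{3}$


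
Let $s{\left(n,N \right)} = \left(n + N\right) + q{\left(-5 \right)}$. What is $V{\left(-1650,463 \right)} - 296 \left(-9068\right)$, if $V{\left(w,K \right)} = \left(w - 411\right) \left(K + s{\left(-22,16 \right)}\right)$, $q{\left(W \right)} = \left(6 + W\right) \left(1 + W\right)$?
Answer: $1750495$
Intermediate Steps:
$q{\left(W \right)} = \left(1 + W\right) \left(6 + W\right)$
$s{\left(n,N \right)} = -4 + N + n$ ($s{\left(n,N \right)} = \left(n + N\right) + \left(6 + \left(-5\right)^{2} + 7 \left(-5\right)\right) = \left(N + n\right) + \left(6 + 25 - 35\right) = \left(N + n\right) - 4 = -4 + N + n$)
$V{\left(w,K \right)} = \left(-411 + w\right) \left(-10 + K\right)$ ($V{\left(w,K \right)} = \left(w - 411\right) \left(K - 10\right) = \left(-411 + w\right) \left(K - 10\right) = \left(-411 + w\right) \left(-10 + K\right)$)
$V{\left(-1650,463 \right)} - 296 \left(-9068\right) = \left(4110 - 190293 - -16500 + 463 \left(-1650\right)\right) - 296 \left(-9068\right) = \left(4110 - 190293 + 16500 - 763950\right) - -2684128 = -933633 + 2684128 = 1750495$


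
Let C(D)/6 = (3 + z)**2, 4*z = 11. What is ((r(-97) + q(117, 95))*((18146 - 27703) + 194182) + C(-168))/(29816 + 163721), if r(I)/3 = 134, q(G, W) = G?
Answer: 766564587/1548296 ≈ 495.10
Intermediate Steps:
z = 11/4 (z = (1/4)*11 = 11/4 ≈ 2.7500)
r(I) = 402 (r(I) = 3*134 = 402)
C(D) = 1587/8 (C(D) = 6*(3 + 11/4)**2 = 6*(23/4)**2 = 6*(529/16) = 1587/8)
((r(-97) + q(117, 95))*((18146 - 27703) + 194182) + C(-168))/(29816 + 163721) = ((402 + 117)*((18146 - 27703) + 194182) + 1587/8)/(29816 + 163721) = (519*(-9557 + 194182) + 1587/8)/193537 = (519*184625 + 1587/8)*(1/193537) = (95820375 + 1587/8)*(1/193537) = (766564587/8)*(1/193537) = 766564587/1548296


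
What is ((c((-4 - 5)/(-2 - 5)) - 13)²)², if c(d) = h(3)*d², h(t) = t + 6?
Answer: 71639296/5764801 ≈ 12.427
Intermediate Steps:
h(t) = 6 + t
c(d) = 9*d² (c(d) = (6 + 3)*d² = 9*d²)
((c((-4 - 5)/(-2 - 5)) - 13)²)² = ((9*((-4 - 5)/(-2 - 5))² - 13)²)² = ((9*(-9/(-7))² - 13)²)² = ((9*(-9*(-⅐))² - 13)²)² = ((9*(9/7)² - 13)²)² = ((9*(81/49) - 13)²)² = ((729/49 - 13)²)² = ((92/49)²)² = (8464/2401)² = 71639296/5764801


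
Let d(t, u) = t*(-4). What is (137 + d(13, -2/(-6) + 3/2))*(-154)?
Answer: -13090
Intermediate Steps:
d(t, u) = -4*t
(137 + d(13, -2/(-6) + 3/2))*(-154) = (137 - 4*13)*(-154) = (137 - 52)*(-154) = 85*(-154) = -13090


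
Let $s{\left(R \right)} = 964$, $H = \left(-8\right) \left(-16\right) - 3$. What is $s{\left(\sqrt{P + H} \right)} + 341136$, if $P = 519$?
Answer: $342100$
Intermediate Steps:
$H = 125$ ($H = 128 - 3 = 125$)
$s{\left(\sqrt{P + H} \right)} + 341136 = 964 + 341136 = 342100$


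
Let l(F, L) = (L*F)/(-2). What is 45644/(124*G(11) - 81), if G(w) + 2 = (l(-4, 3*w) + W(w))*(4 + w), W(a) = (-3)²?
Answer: 45644/139171 ≈ 0.32797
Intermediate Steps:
l(F, L) = -F*L/2 (l(F, L) = (F*L)*(-½) = -F*L/2)
W(a) = 9
G(w) = -2 + (4 + w)*(9 + 6*w) (G(w) = -2 + (-½*(-4)*3*w + 9)*(4 + w) = -2 + (6*w + 9)*(4 + w) = -2 + (9 + 6*w)*(4 + w) = -2 + (4 + w)*(9 + 6*w))
45644/(124*G(11) - 81) = 45644/(124*(34 + 6*11² + 33*11) - 81) = 45644/(124*(34 + 6*121 + 363) - 81) = 45644/(124*(34 + 726 + 363) - 81) = 45644/(124*1123 - 81) = 45644/(139252 - 81) = 45644/139171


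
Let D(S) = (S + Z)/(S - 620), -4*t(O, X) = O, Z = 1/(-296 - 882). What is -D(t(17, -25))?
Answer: -10015/1470733 ≈ -0.0068095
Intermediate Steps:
Z = -1/1178 (Z = 1/(-1178) = -1/1178 ≈ -0.00084890)
t(O, X) = -O/4
D(S) = (-1/1178 + S)/(-620 + S) (D(S) = (S - 1/1178)/(S - 620) = (-1/1178 + S)/(-620 + S))
-D(t(17, -25)) = -(-1/1178 - ¼*17)/(-620 - ¼*17) = -(-1/1178 - 17/4)/(-620 - 17/4) = -(-10015)/((-2497/4)*2356) = -(-4)*(-10015)/(2497*2356) = -1*10015/1470733 = -10015/1470733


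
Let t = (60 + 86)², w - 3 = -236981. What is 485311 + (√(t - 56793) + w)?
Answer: 248333 + I*√35477 ≈ 2.4833e+5 + 188.35*I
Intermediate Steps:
w = -236978 (w = 3 - 236981 = -236978)
t = 21316 (t = 146² = 21316)
485311 + (√(t - 56793) + w) = 485311 + (√(21316 - 56793) - 236978) = 485311 + (√(-35477) - 236978) = 485311 + (I*√35477 - 236978) = 485311 + (-236978 + I*√35477) = 248333 + I*√35477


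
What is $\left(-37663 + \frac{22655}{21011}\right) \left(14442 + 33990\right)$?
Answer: $- \frac{38324950547616}{21011} \approx -1.824 \cdot 10^{9}$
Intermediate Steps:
$\left(-37663 + \frac{22655}{21011}\right) \left(14442 + 33990\right) = \left(-37663 + 22655 \cdot \frac{1}{21011}\right) 48432 = \left(-37663 + \frac{22655}{21011}\right) 48432 = \left(- \frac{791314638}{21011}\right) 48432 = - \frac{38324950547616}{21011}$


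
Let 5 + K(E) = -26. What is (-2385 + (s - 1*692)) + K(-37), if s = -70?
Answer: -3178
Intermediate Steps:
K(E) = -31 (K(E) = -5 - 26 = -31)
(-2385 + (s - 1*692)) + K(-37) = (-2385 + (-70 - 1*692)) - 31 = (-2385 + (-70 - 692)) - 31 = (-2385 - 762) - 31 = -3147 - 31 = -3178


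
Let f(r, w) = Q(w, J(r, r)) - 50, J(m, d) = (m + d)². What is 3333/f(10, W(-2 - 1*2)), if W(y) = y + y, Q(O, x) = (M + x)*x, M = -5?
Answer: 1111/52650 ≈ 0.021102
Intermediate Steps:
J(m, d) = (d + m)²
Q(O, x) = x*(-5 + x) (Q(O, x) = (-5 + x)*x = x*(-5 + x))
W(y) = 2*y
f(r, w) = -50 + 4*r²*(-5 + 4*r²) (f(r, w) = (r + r)²*(-5 + (r + r)²) - 50 = (2*r)²*(-5 + (2*r)²) - 50 = (4*r²)*(-5 + 4*r²) - 50 = 4*r²*(-5 + 4*r²) - 50 = -50 + 4*r²*(-5 + 4*r²))
3333/f(10, W(-2 - 1*2)) = 3333/(-50 - 20*10² + 16*10⁴) = 3333/(-50 - 20*100 + 16*10000) = 3333/(-50 - 2000 + 160000) = 3333/157950 = 3333*(1/157950) = 1111/52650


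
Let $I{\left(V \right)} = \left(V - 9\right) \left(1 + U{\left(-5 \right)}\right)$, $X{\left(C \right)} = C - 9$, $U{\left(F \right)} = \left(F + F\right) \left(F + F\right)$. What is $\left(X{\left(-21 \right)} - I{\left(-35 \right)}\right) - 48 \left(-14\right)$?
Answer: $5086$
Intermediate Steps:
$U{\left(F \right)} = 4 F^{2}$ ($U{\left(F \right)} = 2 F 2 F = 4 F^{2}$)
$X{\left(C \right)} = -9 + C$ ($X{\left(C \right)} = C - 9 = -9 + C$)
$I{\left(V \right)} = -909 + 101 V$ ($I{\left(V \right)} = \left(V - 9\right) \left(1 + 4 \left(-5\right)^{2}\right) = \left(-9 + V\right) \left(1 + 4 \cdot 25\right) = \left(-9 + V\right) \left(1 + 100\right) = \left(-9 + V\right) 101 = -909 + 101 V$)
$\left(X{\left(-21 \right)} - I{\left(-35 \right)}\right) - 48 \left(-14\right) = \left(\left(-9 - 21\right) - \left(-909 + 101 \left(-35\right)\right)\right) - 48 \left(-14\right) = \left(-30 - \left(-909 - 3535\right)\right) - -672 = \left(-30 - -4444\right) + 672 = \left(-30 + 4444\right) + 672 = 4414 + 672 = 5086$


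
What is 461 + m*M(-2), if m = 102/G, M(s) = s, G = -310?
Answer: 71557/155 ≈ 461.66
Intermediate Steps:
m = -51/155 (m = 102/(-310) = 102*(-1/310) = -51/155 ≈ -0.32903)
461 + m*M(-2) = 461 - 51/155*(-2) = 461 + 102/155 = 71557/155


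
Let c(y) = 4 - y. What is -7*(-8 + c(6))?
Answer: 70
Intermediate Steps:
-7*(-8 + c(6)) = -7*(-8 + (4 - 1*6)) = -7*(-8 + (4 - 6)) = -7*(-8 - 2) = -7*(-10) = 70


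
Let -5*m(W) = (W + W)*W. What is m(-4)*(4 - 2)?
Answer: -64/5 ≈ -12.800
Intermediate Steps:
m(W) = -2*W²/5 (m(W) = -(W + W)*W/5 = -2*W*W/5 = -2*W²/5)
m(-4)*(4 - 2) = (-⅖*(-4)²)*(4 - 2) = -⅖*16*2 = -32/5*2 = -64/5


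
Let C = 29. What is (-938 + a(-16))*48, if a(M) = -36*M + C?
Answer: -15984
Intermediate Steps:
a(M) = 29 - 36*M (a(M) = -36*M + 29 = 29 - 36*M)
(-938 + a(-16))*48 = (-938 + (29 - 36*(-16)))*48 = (-938 + (29 + 576))*48 = (-938 + 605)*48 = -333*48 = -15984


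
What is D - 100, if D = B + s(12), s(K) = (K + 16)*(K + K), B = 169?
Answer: 741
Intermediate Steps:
s(K) = 2*K*(16 + K) (s(K) = (16 + K)*(2*K) = 2*K*(16 + K))
D = 841 (D = 169 + 2*12*(16 + 12) = 169 + 2*12*28 = 169 + 672 = 841)
D - 100 = 841 - 100 = 741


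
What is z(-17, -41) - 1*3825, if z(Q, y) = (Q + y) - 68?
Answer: -3951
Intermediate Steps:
z(Q, y) = -68 + Q + y
z(-17, -41) - 1*3825 = (-68 - 17 - 41) - 1*3825 = -126 - 3825 = -3951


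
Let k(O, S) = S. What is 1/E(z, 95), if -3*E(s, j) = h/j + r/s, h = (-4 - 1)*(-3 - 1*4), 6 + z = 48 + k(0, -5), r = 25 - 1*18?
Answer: -2109/392 ≈ -5.3801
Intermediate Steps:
r = 7 (r = 25 - 18 = 7)
z = 37 (z = -6 + (48 - 5) = -6 + 43 = 37)
h = 35 (h = -5*(-3 - 4) = -5*(-7) = 35)
E(s, j) = -35/(3*j) - 7/(3*s) (E(s, j) = -(35/j + 7/s)/3 = -(7/s + 35/j)/3 = -35/(3*j) - 7/(3*s))
1/E(z, 95) = 1/(-35/3/95 - 7/3/37) = 1/(-35/3*1/95 - 7/3*1/37) = 1/(-7/57 - 7/111) = 1/(-392/2109) = -2109/392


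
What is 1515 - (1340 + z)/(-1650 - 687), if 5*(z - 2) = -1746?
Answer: 17707739/11685 ≈ 1515.4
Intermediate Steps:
z = -1736/5 (z = 2 + (⅕)*(-1746) = 2 - 1746/5 = -1736/5 ≈ -347.20)
1515 - (1340 + z)/(-1650 - 687) = 1515 - (1340 - 1736/5)/(-1650 - 687) = 1515 - 4964/(5*(-2337)) = 1515 - 4964*(-1)/(5*2337) = 1515 - 1*(-4964/11685) = 1515 + 4964/11685 = 17707739/11685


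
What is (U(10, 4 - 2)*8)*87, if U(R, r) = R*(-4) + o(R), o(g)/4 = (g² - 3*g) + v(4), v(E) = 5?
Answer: 180960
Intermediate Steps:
o(g) = 20 - 12*g + 4*g² (o(g) = 4*((g² - 3*g) + 5) = 4*(5 + g² - 3*g) = 20 - 12*g + 4*g²)
U(R, r) = 20 - 16*R + 4*R² (U(R, r) = R*(-4) + (20 - 12*R + 4*R²) = -4*R + (20 - 12*R + 4*R²) = 20 - 16*R + 4*R²)
(U(10, 4 - 2)*8)*87 = ((20 - 16*10 + 4*10²)*8)*87 = ((20 - 160 + 4*100)*8)*87 = ((20 - 160 + 400)*8)*87 = (260*8)*87 = 2080*87 = 180960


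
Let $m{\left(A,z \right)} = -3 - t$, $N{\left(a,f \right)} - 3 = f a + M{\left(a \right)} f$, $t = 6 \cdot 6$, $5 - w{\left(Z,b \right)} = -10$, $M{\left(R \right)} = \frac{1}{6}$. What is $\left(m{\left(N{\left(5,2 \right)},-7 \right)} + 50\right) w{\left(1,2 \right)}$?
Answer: $165$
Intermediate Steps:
$M{\left(R \right)} = \frac{1}{6}$
$w{\left(Z,b \right)} = 15$ ($w{\left(Z,b \right)} = 5 - -10 = 5 + 10 = 15$)
$t = 36$
$N{\left(a,f \right)} = 3 + \frac{f}{6} + a f$ ($N{\left(a,f \right)} = 3 + \left(f a + \frac{f}{6}\right) = 3 + \left(a f + \frac{f}{6}\right) = 3 + \left(\frac{f}{6} + a f\right) = 3 + \frac{f}{6} + a f$)
$m{\left(A,z \right)} = -39$ ($m{\left(A,z \right)} = -3 - 36 = -39$)
$\left(m{\left(N{\left(5,2 \right)},-7 \right)} + 50\right) w{\left(1,2 \right)} = \left(-39 + 50\right) 15 = 11 \cdot 15 = 165$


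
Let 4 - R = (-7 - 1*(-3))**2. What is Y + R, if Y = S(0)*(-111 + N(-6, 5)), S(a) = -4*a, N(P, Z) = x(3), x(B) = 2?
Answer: -12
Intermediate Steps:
N(P, Z) = 2
R = -12 (R = 4 - (-7 - 1*(-3))**2 = 4 - (-7 + 3)**2 = 4 - 1*(-4)**2 = 4 - 1*16 = 4 - 16 = -12)
Y = 0 (Y = (-4*0)*(-111 + 2) = 0*(-109) = 0)
Y + R = 0 - 12 = -12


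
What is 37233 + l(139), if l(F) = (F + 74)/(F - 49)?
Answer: 1117061/30 ≈ 37235.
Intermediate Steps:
l(F) = (74 + F)/(-49 + F)
37233 + l(139) = 37233 + (74 + 139)/(-49 + 139) = 37233 + 213/90 = 37233 + (1/90)*213 = 37233 + 71/30 = 1117061/30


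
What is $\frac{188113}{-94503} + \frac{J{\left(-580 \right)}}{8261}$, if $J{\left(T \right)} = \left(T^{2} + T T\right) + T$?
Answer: $\frac{61972805167}{780689283} \approx 79.382$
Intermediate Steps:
$J{\left(T \right)} = T + 2 T^{2}$ ($J{\left(T \right)} = \left(T^{2} + T^{2}\right) + T = 2 T^{2} + T = T + 2 T^{2}$)
$\frac{188113}{-94503} + \frac{J{\left(-580 \right)}}{8261} = \frac{188113}{-94503} + \frac{\left(-580\right) \left(1 + 2 \left(-580\right)\right)}{8261} = 188113 \left(- \frac{1}{94503}\right) + - 580 \left(1 - 1160\right) \frac{1}{8261} = - \frac{188113}{94503} + \left(-580\right) \left(-1159\right) \frac{1}{8261} = - \frac{188113}{94503} + 672220 \cdot \frac{1}{8261} = - \frac{188113}{94503} + \frac{672220}{8261} = \frac{61972805167}{780689283}$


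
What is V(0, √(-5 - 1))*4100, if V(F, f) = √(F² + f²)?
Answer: 4100*I*√6 ≈ 10043.0*I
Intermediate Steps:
V(0, √(-5 - 1))*4100 = √(0² + (√(-5 - 1))²)*4100 = √(0 + (√(-6))²)*4100 = √(0 + (I*√6)²)*4100 = √(0 - 6)*4100 = √(-6)*4100 = (I*√6)*4100 = 4100*I*√6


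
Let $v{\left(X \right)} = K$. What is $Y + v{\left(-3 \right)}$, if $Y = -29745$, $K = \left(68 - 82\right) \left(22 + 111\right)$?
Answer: $-31607$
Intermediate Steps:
$K = -1862$ ($K = \left(-14\right) 133 = -1862$)
$v{\left(X \right)} = -1862$
$Y + v{\left(-3 \right)} = -29745 - 1862 = -31607$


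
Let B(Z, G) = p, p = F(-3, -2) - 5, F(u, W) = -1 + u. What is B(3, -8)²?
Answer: 81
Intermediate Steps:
p = -9 (p = (-1 - 3) - 5 = -4 - 5 = -9)
B(Z, G) = -9
B(3, -8)² = (-9)² = 81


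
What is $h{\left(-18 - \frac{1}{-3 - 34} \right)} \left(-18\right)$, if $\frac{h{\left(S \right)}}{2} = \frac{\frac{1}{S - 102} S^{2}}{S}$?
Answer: $- \frac{23940}{4439} \approx -5.3931$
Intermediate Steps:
$h{\left(S \right)} = \frac{2 S}{-102 + S}$ ($h{\left(S \right)} = 2 \frac{\frac{1}{S - 102} S^{2}}{S} = 2 \frac{\frac{1}{-102 + S} S^{2}}{S} = 2 \frac{S^{2} \frac{1}{-102 + S}}{S} = 2 \frac{S}{-102 + S} = \frac{2 S}{-102 + S}$)
$h{\left(-18 - \frac{1}{-3 - 34} \right)} \left(-18\right) = \frac{2 \left(-18 - \frac{1}{-3 - 34}\right)}{-102 - \left(18 + \frac{1}{-3 - 34}\right)} \left(-18\right) = \frac{2 \left(-18 - \frac{1}{-37}\right)}{-102 - \frac{665}{37}} \left(-18\right) = \frac{2 \left(-18 - - \frac{1}{37}\right)}{-102 - \frac{665}{37}} \left(-18\right) = \frac{2 \left(-18 + \frac{1}{37}\right)}{-102 + \left(-18 + \frac{1}{37}\right)} \left(-18\right) = 2 \left(- \frac{665}{37}\right) \frac{1}{-102 - \frac{665}{37}} \left(-18\right) = 2 \left(- \frac{665}{37}\right) \frac{1}{- \frac{4439}{37}} \left(-18\right) = 2 \left(- \frac{665}{37}\right) \left(- \frac{37}{4439}\right) \left(-18\right) = \frac{1330}{4439} \left(-18\right) = - \frac{23940}{4439}$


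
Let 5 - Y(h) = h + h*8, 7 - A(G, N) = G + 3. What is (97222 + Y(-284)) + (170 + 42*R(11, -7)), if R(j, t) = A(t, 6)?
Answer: 100415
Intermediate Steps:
A(G, N) = 4 - G (A(G, N) = 7 - (G + 3) = 7 - (3 + G) = 7 + (-3 - G) = 4 - G)
R(j, t) = 4 - t
Y(h) = 5 - 9*h (Y(h) = 5 - (h + h*8) = 5 - (h + 8*h) = 5 - 9*h)
(97222 + Y(-284)) + (170 + 42*R(11, -7)) = (97222 + (5 - 9*(-284))) + (170 + 42*(4 - 1*(-7))) = (97222 + (5 + 2556)) + (170 + 42*(4 + 7)) = (97222 + 2561) + (170 + 42*11) = 99783 + (170 + 462) = 99783 + 632 = 100415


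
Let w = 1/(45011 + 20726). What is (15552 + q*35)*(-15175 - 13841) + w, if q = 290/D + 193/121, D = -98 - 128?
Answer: -405884232779105239/898822001 ≈ -4.5157e+8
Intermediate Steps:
D = -226
q = 4264/13673 (q = 290/(-226) + 193/121 = 290*(-1/226) + 193*(1/121) = -145/113 + 193/121 = 4264/13673 ≈ 0.31186)
w = 1/65737 ≈ 1.5212e-5
(15552 + q*35)*(-15175 - 13841) + w = (15552 + (4264/13673)*35)*(-15175 - 13841) + 1/65737 = (15552 + 149240/13673)*(-29016) + 1/65737 = (212791736/13673)*(-29016) + 1/65737 = -6174365011776/13673 + 1/65737 = -405884232779105239/898822001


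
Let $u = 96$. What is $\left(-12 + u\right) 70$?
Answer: $5880$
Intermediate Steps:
$\left(-12 + u\right) 70 = \left(-12 + 96\right) 70 = 84 \cdot 70 = 5880$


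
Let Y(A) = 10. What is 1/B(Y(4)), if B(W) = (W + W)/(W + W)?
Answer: 1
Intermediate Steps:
B(W) = 1 (B(W) = (2*W)/((2*W)) = (2*W)*(1/(2*W)) = 1)
1/B(Y(4)) = 1/1 = 1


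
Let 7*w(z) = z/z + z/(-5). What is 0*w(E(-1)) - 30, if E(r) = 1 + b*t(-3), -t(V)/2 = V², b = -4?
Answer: -30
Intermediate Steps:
t(V) = -2*V²
E(r) = 73 (E(r) = 1 - (-8)*(-3)² = 1 - (-8)*9 = 1 - 4*(-18) = 1 + 72 = 73)
w(z) = ⅐ - z/35 (w(z) = (z/z + z/(-5))/7 = (1 + z*(-⅕))/7 = (1 - z/5)/7 = ⅐ - z/35)
0*w(E(-1)) - 30 = 0*(⅐ - 1/35*73) - 30 = 0*(⅐ - 73/35) - 30 = 0*(-68/35) - 30 = 0 - 30 = -30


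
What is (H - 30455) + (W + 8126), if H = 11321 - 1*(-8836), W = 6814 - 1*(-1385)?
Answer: 6027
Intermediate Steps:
W = 8199 (W = 6814 + 1385 = 8199)
H = 20157 (H = 11321 + 8836 = 20157)
(H - 30455) + (W + 8126) = (20157 - 30455) + (8199 + 8126) = -10298 + 16325 = 6027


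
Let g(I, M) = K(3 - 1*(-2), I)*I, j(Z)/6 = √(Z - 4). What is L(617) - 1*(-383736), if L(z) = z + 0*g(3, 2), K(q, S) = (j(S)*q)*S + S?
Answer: 384353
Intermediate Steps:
j(Z) = 6*√(-4 + Z) (j(Z) = 6*√(Z - 4) = 6*√(-4 + Z))
K(q, S) = S + 6*S*q*√(-4 + S) (K(q, S) = ((6*√(-4 + S))*q)*S + S = (6*q*√(-4 + S))*S + S = 6*S*q*√(-4 + S) + S = S + 6*S*q*√(-4 + S))
g(I, M) = I²*(1 + 30*√(-4 + I)) (g(I, M) = (I*(1 + 6*(3 - 1*(-2))*√(-4 + I)))*I = (I*(1 + 6*(3 + 2)*√(-4 + I)))*I = (I*(1 + 6*5*√(-4 + I)))*I = (I*(1 + 30*√(-4 + I)))*I = I²*(1 + 30*√(-4 + I)))
L(z) = z (L(z) = z + 0*(3²*(1 + 30*√(-4 + 3))) = z + 0*(9*(1 + 30*√(-1))) = z + 0*(9*(1 + 30*I)) = z + 0*(9 + 270*I) = z + 0 = z)
L(617) - 1*(-383736) = 617 - 1*(-383736) = 617 + 383736 = 384353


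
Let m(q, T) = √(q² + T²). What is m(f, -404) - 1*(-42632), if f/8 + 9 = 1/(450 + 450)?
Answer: 42632 + 2*√2131296301/225 ≈ 43042.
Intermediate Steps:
f = -16198/225 (f = -72 + 8/(450 + 450) = -72 + 8/900 = -72 + 8*(1/900) = -72 + 2/225 = -16198/225 ≈ -71.991)
m(q, T) = √(T² + q²)
m(f, -404) - 1*(-42632) = √((-404)² + (-16198/225)²) - 1*(-42632) = √(163216 + 262375204/50625) + 42632 = √(8525185204/50625) + 42632 = 2*√2131296301/225 + 42632 = 42632 + 2*√2131296301/225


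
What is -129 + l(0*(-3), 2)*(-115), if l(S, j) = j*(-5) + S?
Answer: 1021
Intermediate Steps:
l(S, j) = S - 5*j (l(S, j) = -5*j + S = S - 5*j)
-129 + l(0*(-3), 2)*(-115) = -129 + (0*(-3) - 5*2)*(-115) = -129 + (0 - 10)*(-115) = -129 - 10*(-115) = -129 + 1150 = 1021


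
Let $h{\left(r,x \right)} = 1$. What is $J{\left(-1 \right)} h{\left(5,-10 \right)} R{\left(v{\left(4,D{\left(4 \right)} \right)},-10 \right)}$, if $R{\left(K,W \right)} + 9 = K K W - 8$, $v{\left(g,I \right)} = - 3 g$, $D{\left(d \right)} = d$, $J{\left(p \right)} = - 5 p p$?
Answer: $7285$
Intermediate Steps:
$J{\left(p \right)} = - 5 p^{2}$
$R{\left(K,W \right)} = -17 + W K^{2}$ ($R{\left(K,W \right)} = -9 + \left(K K W - 8\right) = -9 + \left(K^{2} W - 8\right) = -9 + \left(W K^{2} - 8\right) = -9 + \left(-8 + W K^{2}\right) = -17 + W K^{2}$)
$J{\left(-1 \right)} h{\left(5,-10 \right)} R{\left(v{\left(4,D{\left(4 \right)} \right)},-10 \right)} = - 5 \left(-1\right)^{2} \cdot 1 \left(-17 - 10 \left(\left(-3\right) 4\right)^{2}\right) = \left(-5\right) 1 \cdot 1 \left(-17 - 10 \left(-12\right)^{2}\right) = \left(-5\right) 1 \left(-17 - 1440\right) = - 5 \left(-17 - 1440\right) = \left(-5\right) \left(-1457\right) = 7285$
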